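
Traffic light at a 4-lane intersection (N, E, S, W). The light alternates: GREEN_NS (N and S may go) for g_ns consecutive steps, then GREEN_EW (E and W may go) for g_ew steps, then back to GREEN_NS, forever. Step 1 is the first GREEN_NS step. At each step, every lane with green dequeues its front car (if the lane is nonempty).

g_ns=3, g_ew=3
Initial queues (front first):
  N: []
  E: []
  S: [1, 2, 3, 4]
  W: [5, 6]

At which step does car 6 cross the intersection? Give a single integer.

Step 1 [NS]: N:empty,E:wait,S:car1-GO,W:wait | queues: N=0 E=0 S=3 W=2
Step 2 [NS]: N:empty,E:wait,S:car2-GO,W:wait | queues: N=0 E=0 S=2 W=2
Step 3 [NS]: N:empty,E:wait,S:car3-GO,W:wait | queues: N=0 E=0 S=1 W=2
Step 4 [EW]: N:wait,E:empty,S:wait,W:car5-GO | queues: N=0 E=0 S=1 W=1
Step 5 [EW]: N:wait,E:empty,S:wait,W:car6-GO | queues: N=0 E=0 S=1 W=0
Step 6 [EW]: N:wait,E:empty,S:wait,W:empty | queues: N=0 E=0 S=1 W=0
Step 7 [NS]: N:empty,E:wait,S:car4-GO,W:wait | queues: N=0 E=0 S=0 W=0
Car 6 crosses at step 5

5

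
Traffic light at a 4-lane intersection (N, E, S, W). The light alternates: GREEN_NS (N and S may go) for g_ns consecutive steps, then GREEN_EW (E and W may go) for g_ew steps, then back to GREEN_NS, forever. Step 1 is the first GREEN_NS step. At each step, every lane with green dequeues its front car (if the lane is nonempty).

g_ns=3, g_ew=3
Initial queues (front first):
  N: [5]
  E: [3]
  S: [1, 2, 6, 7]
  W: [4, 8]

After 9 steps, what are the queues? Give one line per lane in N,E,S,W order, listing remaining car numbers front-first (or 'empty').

Step 1 [NS]: N:car5-GO,E:wait,S:car1-GO,W:wait | queues: N=0 E=1 S=3 W=2
Step 2 [NS]: N:empty,E:wait,S:car2-GO,W:wait | queues: N=0 E=1 S=2 W=2
Step 3 [NS]: N:empty,E:wait,S:car6-GO,W:wait | queues: N=0 E=1 S=1 W=2
Step 4 [EW]: N:wait,E:car3-GO,S:wait,W:car4-GO | queues: N=0 E=0 S=1 W=1
Step 5 [EW]: N:wait,E:empty,S:wait,W:car8-GO | queues: N=0 E=0 S=1 W=0
Step 6 [EW]: N:wait,E:empty,S:wait,W:empty | queues: N=0 E=0 S=1 W=0
Step 7 [NS]: N:empty,E:wait,S:car7-GO,W:wait | queues: N=0 E=0 S=0 W=0

N: empty
E: empty
S: empty
W: empty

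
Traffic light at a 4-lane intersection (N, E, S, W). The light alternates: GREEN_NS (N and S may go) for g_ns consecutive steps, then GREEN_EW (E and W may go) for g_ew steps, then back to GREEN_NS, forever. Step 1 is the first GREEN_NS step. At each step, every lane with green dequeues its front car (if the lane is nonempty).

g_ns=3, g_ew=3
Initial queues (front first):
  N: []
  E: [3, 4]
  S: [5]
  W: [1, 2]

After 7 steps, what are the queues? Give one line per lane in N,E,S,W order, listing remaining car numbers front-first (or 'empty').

Step 1 [NS]: N:empty,E:wait,S:car5-GO,W:wait | queues: N=0 E=2 S=0 W=2
Step 2 [NS]: N:empty,E:wait,S:empty,W:wait | queues: N=0 E=2 S=0 W=2
Step 3 [NS]: N:empty,E:wait,S:empty,W:wait | queues: N=0 E=2 S=0 W=2
Step 4 [EW]: N:wait,E:car3-GO,S:wait,W:car1-GO | queues: N=0 E=1 S=0 W=1
Step 5 [EW]: N:wait,E:car4-GO,S:wait,W:car2-GO | queues: N=0 E=0 S=0 W=0

N: empty
E: empty
S: empty
W: empty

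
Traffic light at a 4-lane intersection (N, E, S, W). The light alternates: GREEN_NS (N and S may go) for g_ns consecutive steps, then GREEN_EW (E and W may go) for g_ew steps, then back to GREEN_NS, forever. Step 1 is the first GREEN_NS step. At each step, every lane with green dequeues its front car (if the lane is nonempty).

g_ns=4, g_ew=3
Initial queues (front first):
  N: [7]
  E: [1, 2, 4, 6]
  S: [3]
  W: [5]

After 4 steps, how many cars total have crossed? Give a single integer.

Step 1 [NS]: N:car7-GO,E:wait,S:car3-GO,W:wait | queues: N=0 E=4 S=0 W=1
Step 2 [NS]: N:empty,E:wait,S:empty,W:wait | queues: N=0 E=4 S=0 W=1
Step 3 [NS]: N:empty,E:wait,S:empty,W:wait | queues: N=0 E=4 S=0 W=1
Step 4 [NS]: N:empty,E:wait,S:empty,W:wait | queues: N=0 E=4 S=0 W=1
Cars crossed by step 4: 2

Answer: 2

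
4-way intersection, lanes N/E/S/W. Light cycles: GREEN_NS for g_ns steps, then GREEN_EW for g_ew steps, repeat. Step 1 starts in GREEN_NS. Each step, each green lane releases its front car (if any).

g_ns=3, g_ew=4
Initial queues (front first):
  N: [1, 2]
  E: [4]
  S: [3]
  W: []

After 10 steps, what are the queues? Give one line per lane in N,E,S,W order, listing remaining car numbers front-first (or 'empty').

Step 1 [NS]: N:car1-GO,E:wait,S:car3-GO,W:wait | queues: N=1 E=1 S=0 W=0
Step 2 [NS]: N:car2-GO,E:wait,S:empty,W:wait | queues: N=0 E=1 S=0 W=0
Step 3 [NS]: N:empty,E:wait,S:empty,W:wait | queues: N=0 E=1 S=0 W=0
Step 4 [EW]: N:wait,E:car4-GO,S:wait,W:empty | queues: N=0 E=0 S=0 W=0

N: empty
E: empty
S: empty
W: empty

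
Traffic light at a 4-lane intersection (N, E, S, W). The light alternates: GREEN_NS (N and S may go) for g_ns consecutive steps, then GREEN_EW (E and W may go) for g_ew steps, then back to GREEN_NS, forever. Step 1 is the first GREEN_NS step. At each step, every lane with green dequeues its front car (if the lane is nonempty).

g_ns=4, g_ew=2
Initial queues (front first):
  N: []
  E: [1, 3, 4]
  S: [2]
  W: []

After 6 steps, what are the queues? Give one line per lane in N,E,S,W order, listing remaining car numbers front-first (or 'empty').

Step 1 [NS]: N:empty,E:wait,S:car2-GO,W:wait | queues: N=0 E=3 S=0 W=0
Step 2 [NS]: N:empty,E:wait,S:empty,W:wait | queues: N=0 E=3 S=0 W=0
Step 3 [NS]: N:empty,E:wait,S:empty,W:wait | queues: N=0 E=3 S=0 W=0
Step 4 [NS]: N:empty,E:wait,S:empty,W:wait | queues: N=0 E=3 S=0 W=0
Step 5 [EW]: N:wait,E:car1-GO,S:wait,W:empty | queues: N=0 E=2 S=0 W=0
Step 6 [EW]: N:wait,E:car3-GO,S:wait,W:empty | queues: N=0 E=1 S=0 W=0

N: empty
E: 4
S: empty
W: empty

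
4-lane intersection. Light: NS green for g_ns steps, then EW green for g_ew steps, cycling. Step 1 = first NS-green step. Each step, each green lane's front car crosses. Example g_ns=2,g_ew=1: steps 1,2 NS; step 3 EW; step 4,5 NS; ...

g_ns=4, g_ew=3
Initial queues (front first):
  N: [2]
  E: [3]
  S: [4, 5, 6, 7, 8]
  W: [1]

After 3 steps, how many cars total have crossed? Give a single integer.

Step 1 [NS]: N:car2-GO,E:wait,S:car4-GO,W:wait | queues: N=0 E=1 S=4 W=1
Step 2 [NS]: N:empty,E:wait,S:car5-GO,W:wait | queues: N=0 E=1 S=3 W=1
Step 3 [NS]: N:empty,E:wait,S:car6-GO,W:wait | queues: N=0 E=1 S=2 W=1
Cars crossed by step 3: 4

Answer: 4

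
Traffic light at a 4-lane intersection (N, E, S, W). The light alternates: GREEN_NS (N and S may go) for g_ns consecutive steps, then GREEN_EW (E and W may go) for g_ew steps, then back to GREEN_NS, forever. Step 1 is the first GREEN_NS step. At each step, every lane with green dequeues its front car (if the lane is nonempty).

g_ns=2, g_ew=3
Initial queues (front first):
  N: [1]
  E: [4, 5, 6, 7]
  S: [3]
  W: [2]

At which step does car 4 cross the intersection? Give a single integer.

Step 1 [NS]: N:car1-GO,E:wait,S:car3-GO,W:wait | queues: N=0 E=4 S=0 W=1
Step 2 [NS]: N:empty,E:wait,S:empty,W:wait | queues: N=0 E=4 S=0 W=1
Step 3 [EW]: N:wait,E:car4-GO,S:wait,W:car2-GO | queues: N=0 E=3 S=0 W=0
Step 4 [EW]: N:wait,E:car5-GO,S:wait,W:empty | queues: N=0 E=2 S=0 W=0
Step 5 [EW]: N:wait,E:car6-GO,S:wait,W:empty | queues: N=0 E=1 S=0 W=0
Step 6 [NS]: N:empty,E:wait,S:empty,W:wait | queues: N=0 E=1 S=0 W=0
Step 7 [NS]: N:empty,E:wait,S:empty,W:wait | queues: N=0 E=1 S=0 W=0
Step 8 [EW]: N:wait,E:car7-GO,S:wait,W:empty | queues: N=0 E=0 S=0 W=0
Car 4 crosses at step 3

3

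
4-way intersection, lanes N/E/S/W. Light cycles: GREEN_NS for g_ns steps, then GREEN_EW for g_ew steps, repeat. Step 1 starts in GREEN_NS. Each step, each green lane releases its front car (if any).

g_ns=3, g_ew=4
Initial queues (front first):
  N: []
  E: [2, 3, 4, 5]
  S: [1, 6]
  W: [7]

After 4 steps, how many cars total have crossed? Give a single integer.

Answer: 4

Derivation:
Step 1 [NS]: N:empty,E:wait,S:car1-GO,W:wait | queues: N=0 E=4 S=1 W=1
Step 2 [NS]: N:empty,E:wait,S:car6-GO,W:wait | queues: N=0 E=4 S=0 W=1
Step 3 [NS]: N:empty,E:wait,S:empty,W:wait | queues: N=0 E=4 S=0 W=1
Step 4 [EW]: N:wait,E:car2-GO,S:wait,W:car7-GO | queues: N=0 E=3 S=0 W=0
Cars crossed by step 4: 4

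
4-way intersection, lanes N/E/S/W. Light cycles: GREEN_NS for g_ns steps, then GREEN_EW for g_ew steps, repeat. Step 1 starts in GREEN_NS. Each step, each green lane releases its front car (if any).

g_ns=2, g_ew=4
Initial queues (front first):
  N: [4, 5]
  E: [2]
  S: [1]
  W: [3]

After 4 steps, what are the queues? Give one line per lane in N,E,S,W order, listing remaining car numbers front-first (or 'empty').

Step 1 [NS]: N:car4-GO,E:wait,S:car1-GO,W:wait | queues: N=1 E=1 S=0 W=1
Step 2 [NS]: N:car5-GO,E:wait,S:empty,W:wait | queues: N=0 E=1 S=0 W=1
Step 3 [EW]: N:wait,E:car2-GO,S:wait,W:car3-GO | queues: N=0 E=0 S=0 W=0

N: empty
E: empty
S: empty
W: empty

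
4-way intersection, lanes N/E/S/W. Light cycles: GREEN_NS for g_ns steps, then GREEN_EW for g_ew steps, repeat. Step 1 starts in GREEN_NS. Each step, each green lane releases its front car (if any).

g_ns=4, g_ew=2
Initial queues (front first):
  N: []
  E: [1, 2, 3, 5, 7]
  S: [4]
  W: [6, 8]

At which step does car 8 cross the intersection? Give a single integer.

Step 1 [NS]: N:empty,E:wait,S:car4-GO,W:wait | queues: N=0 E=5 S=0 W=2
Step 2 [NS]: N:empty,E:wait,S:empty,W:wait | queues: N=0 E=5 S=0 W=2
Step 3 [NS]: N:empty,E:wait,S:empty,W:wait | queues: N=0 E=5 S=0 W=2
Step 4 [NS]: N:empty,E:wait,S:empty,W:wait | queues: N=0 E=5 S=0 W=2
Step 5 [EW]: N:wait,E:car1-GO,S:wait,W:car6-GO | queues: N=0 E=4 S=0 W=1
Step 6 [EW]: N:wait,E:car2-GO,S:wait,W:car8-GO | queues: N=0 E=3 S=0 W=0
Step 7 [NS]: N:empty,E:wait,S:empty,W:wait | queues: N=0 E=3 S=0 W=0
Step 8 [NS]: N:empty,E:wait,S:empty,W:wait | queues: N=0 E=3 S=0 W=0
Step 9 [NS]: N:empty,E:wait,S:empty,W:wait | queues: N=0 E=3 S=0 W=0
Step 10 [NS]: N:empty,E:wait,S:empty,W:wait | queues: N=0 E=3 S=0 W=0
Step 11 [EW]: N:wait,E:car3-GO,S:wait,W:empty | queues: N=0 E=2 S=0 W=0
Step 12 [EW]: N:wait,E:car5-GO,S:wait,W:empty | queues: N=0 E=1 S=0 W=0
Step 13 [NS]: N:empty,E:wait,S:empty,W:wait | queues: N=0 E=1 S=0 W=0
Step 14 [NS]: N:empty,E:wait,S:empty,W:wait | queues: N=0 E=1 S=0 W=0
Step 15 [NS]: N:empty,E:wait,S:empty,W:wait | queues: N=0 E=1 S=0 W=0
Step 16 [NS]: N:empty,E:wait,S:empty,W:wait | queues: N=0 E=1 S=0 W=0
Step 17 [EW]: N:wait,E:car7-GO,S:wait,W:empty | queues: N=0 E=0 S=0 W=0
Car 8 crosses at step 6

6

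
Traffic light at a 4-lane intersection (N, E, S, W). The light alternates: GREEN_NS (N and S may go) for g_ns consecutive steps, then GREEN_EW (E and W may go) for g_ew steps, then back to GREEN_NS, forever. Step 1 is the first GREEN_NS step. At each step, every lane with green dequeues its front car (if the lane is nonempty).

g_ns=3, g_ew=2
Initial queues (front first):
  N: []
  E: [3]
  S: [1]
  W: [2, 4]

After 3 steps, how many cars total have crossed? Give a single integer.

Answer: 1

Derivation:
Step 1 [NS]: N:empty,E:wait,S:car1-GO,W:wait | queues: N=0 E=1 S=0 W=2
Step 2 [NS]: N:empty,E:wait,S:empty,W:wait | queues: N=0 E=1 S=0 W=2
Step 3 [NS]: N:empty,E:wait,S:empty,W:wait | queues: N=0 E=1 S=0 W=2
Cars crossed by step 3: 1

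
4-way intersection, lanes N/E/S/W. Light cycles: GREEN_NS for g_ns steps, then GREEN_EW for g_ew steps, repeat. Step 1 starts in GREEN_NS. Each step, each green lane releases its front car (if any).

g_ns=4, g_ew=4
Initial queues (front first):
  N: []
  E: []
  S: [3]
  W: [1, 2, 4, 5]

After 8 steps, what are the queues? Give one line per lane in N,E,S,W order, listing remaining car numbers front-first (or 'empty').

Step 1 [NS]: N:empty,E:wait,S:car3-GO,W:wait | queues: N=0 E=0 S=0 W=4
Step 2 [NS]: N:empty,E:wait,S:empty,W:wait | queues: N=0 E=0 S=0 W=4
Step 3 [NS]: N:empty,E:wait,S:empty,W:wait | queues: N=0 E=0 S=0 W=4
Step 4 [NS]: N:empty,E:wait,S:empty,W:wait | queues: N=0 E=0 S=0 W=4
Step 5 [EW]: N:wait,E:empty,S:wait,W:car1-GO | queues: N=0 E=0 S=0 W=3
Step 6 [EW]: N:wait,E:empty,S:wait,W:car2-GO | queues: N=0 E=0 S=0 W=2
Step 7 [EW]: N:wait,E:empty,S:wait,W:car4-GO | queues: N=0 E=0 S=0 W=1
Step 8 [EW]: N:wait,E:empty,S:wait,W:car5-GO | queues: N=0 E=0 S=0 W=0

N: empty
E: empty
S: empty
W: empty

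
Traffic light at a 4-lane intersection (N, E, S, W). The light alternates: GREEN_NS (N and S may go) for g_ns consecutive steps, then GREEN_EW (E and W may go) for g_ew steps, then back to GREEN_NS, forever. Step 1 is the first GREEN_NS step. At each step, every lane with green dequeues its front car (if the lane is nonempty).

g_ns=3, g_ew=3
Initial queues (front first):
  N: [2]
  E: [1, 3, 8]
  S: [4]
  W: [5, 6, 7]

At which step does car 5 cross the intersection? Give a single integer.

Step 1 [NS]: N:car2-GO,E:wait,S:car4-GO,W:wait | queues: N=0 E=3 S=0 W=3
Step 2 [NS]: N:empty,E:wait,S:empty,W:wait | queues: N=0 E=3 S=0 W=3
Step 3 [NS]: N:empty,E:wait,S:empty,W:wait | queues: N=0 E=3 S=0 W=3
Step 4 [EW]: N:wait,E:car1-GO,S:wait,W:car5-GO | queues: N=0 E=2 S=0 W=2
Step 5 [EW]: N:wait,E:car3-GO,S:wait,W:car6-GO | queues: N=0 E=1 S=0 W=1
Step 6 [EW]: N:wait,E:car8-GO,S:wait,W:car7-GO | queues: N=0 E=0 S=0 W=0
Car 5 crosses at step 4

4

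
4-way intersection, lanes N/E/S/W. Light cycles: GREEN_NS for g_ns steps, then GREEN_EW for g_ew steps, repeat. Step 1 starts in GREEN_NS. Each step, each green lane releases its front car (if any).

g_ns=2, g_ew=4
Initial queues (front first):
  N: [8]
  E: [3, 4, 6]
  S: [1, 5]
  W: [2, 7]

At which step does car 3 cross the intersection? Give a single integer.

Step 1 [NS]: N:car8-GO,E:wait,S:car1-GO,W:wait | queues: N=0 E=3 S=1 W=2
Step 2 [NS]: N:empty,E:wait,S:car5-GO,W:wait | queues: N=0 E=3 S=0 W=2
Step 3 [EW]: N:wait,E:car3-GO,S:wait,W:car2-GO | queues: N=0 E=2 S=0 W=1
Step 4 [EW]: N:wait,E:car4-GO,S:wait,W:car7-GO | queues: N=0 E=1 S=0 W=0
Step 5 [EW]: N:wait,E:car6-GO,S:wait,W:empty | queues: N=0 E=0 S=0 W=0
Car 3 crosses at step 3

3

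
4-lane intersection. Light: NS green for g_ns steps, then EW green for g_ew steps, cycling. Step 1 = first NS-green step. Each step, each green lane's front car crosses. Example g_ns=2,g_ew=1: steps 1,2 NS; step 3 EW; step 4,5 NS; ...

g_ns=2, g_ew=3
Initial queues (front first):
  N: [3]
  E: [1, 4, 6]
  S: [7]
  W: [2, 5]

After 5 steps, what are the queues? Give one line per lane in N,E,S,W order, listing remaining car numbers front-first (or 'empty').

Step 1 [NS]: N:car3-GO,E:wait,S:car7-GO,W:wait | queues: N=0 E=3 S=0 W=2
Step 2 [NS]: N:empty,E:wait,S:empty,W:wait | queues: N=0 E=3 S=0 W=2
Step 3 [EW]: N:wait,E:car1-GO,S:wait,W:car2-GO | queues: N=0 E=2 S=0 W=1
Step 4 [EW]: N:wait,E:car4-GO,S:wait,W:car5-GO | queues: N=0 E=1 S=0 W=0
Step 5 [EW]: N:wait,E:car6-GO,S:wait,W:empty | queues: N=0 E=0 S=0 W=0

N: empty
E: empty
S: empty
W: empty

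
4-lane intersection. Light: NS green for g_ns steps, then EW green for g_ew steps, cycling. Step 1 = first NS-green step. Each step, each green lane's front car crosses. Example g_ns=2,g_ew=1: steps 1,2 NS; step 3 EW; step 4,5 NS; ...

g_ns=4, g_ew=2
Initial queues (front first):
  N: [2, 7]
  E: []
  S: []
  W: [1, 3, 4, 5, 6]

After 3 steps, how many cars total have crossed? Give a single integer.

Step 1 [NS]: N:car2-GO,E:wait,S:empty,W:wait | queues: N=1 E=0 S=0 W=5
Step 2 [NS]: N:car7-GO,E:wait,S:empty,W:wait | queues: N=0 E=0 S=0 W=5
Step 3 [NS]: N:empty,E:wait,S:empty,W:wait | queues: N=0 E=0 S=0 W=5
Cars crossed by step 3: 2

Answer: 2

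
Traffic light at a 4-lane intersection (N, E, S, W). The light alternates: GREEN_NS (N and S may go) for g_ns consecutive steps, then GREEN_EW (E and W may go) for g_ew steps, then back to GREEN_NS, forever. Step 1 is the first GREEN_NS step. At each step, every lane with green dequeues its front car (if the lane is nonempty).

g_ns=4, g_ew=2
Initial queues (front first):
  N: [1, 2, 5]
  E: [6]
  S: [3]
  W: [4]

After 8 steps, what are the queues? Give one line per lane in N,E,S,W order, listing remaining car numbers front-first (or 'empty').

Step 1 [NS]: N:car1-GO,E:wait,S:car3-GO,W:wait | queues: N=2 E=1 S=0 W=1
Step 2 [NS]: N:car2-GO,E:wait,S:empty,W:wait | queues: N=1 E=1 S=0 W=1
Step 3 [NS]: N:car5-GO,E:wait,S:empty,W:wait | queues: N=0 E=1 S=0 W=1
Step 4 [NS]: N:empty,E:wait,S:empty,W:wait | queues: N=0 E=1 S=0 W=1
Step 5 [EW]: N:wait,E:car6-GO,S:wait,W:car4-GO | queues: N=0 E=0 S=0 W=0

N: empty
E: empty
S: empty
W: empty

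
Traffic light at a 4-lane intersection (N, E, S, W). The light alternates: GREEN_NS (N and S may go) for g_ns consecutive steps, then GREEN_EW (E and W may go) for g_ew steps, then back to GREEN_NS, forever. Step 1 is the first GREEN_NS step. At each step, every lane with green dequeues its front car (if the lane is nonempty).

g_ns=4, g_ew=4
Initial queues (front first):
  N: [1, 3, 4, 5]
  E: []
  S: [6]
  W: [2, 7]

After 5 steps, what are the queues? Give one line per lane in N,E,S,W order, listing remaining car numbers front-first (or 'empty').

Step 1 [NS]: N:car1-GO,E:wait,S:car6-GO,W:wait | queues: N=3 E=0 S=0 W=2
Step 2 [NS]: N:car3-GO,E:wait,S:empty,W:wait | queues: N=2 E=0 S=0 W=2
Step 3 [NS]: N:car4-GO,E:wait,S:empty,W:wait | queues: N=1 E=0 S=0 W=2
Step 4 [NS]: N:car5-GO,E:wait,S:empty,W:wait | queues: N=0 E=0 S=0 W=2
Step 5 [EW]: N:wait,E:empty,S:wait,W:car2-GO | queues: N=0 E=0 S=0 W=1

N: empty
E: empty
S: empty
W: 7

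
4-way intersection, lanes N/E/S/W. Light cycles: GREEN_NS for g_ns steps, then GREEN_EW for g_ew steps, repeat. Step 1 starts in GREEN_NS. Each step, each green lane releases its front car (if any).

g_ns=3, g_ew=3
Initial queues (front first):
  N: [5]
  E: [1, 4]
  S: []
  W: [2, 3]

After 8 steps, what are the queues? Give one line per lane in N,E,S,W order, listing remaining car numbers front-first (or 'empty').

Step 1 [NS]: N:car5-GO,E:wait,S:empty,W:wait | queues: N=0 E=2 S=0 W=2
Step 2 [NS]: N:empty,E:wait,S:empty,W:wait | queues: N=0 E=2 S=0 W=2
Step 3 [NS]: N:empty,E:wait,S:empty,W:wait | queues: N=0 E=2 S=0 W=2
Step 4 [EW]: N:wait,E:car1-GO,S:wait,W:car2-GO | queues: N=0 E=1 S=0 W=1
Step 5 [EW]: N:wait,E:car4-GO,S:wait,W:car3-GO | queues: N=0 E=0 S=0 W=0

N: empty
E: empty
S: empty
W: empty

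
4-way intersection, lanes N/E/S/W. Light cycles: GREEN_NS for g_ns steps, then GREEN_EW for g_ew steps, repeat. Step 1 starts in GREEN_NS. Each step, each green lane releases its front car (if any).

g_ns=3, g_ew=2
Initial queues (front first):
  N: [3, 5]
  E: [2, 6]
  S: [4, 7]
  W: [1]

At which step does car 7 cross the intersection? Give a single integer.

Step 1 [NS]: N:car3-GO,E:wait,S:car4-GO,W:wait | queues: N=1 E=2 S=1 W=1
Step 2 [NS]: N:car5-GO,E:wait,S:car7-GO,W:wait | queues: N=0 E=2 S=0 W=1
Step 3 [NS]: N:empty,E:wait,S:empty,W:wait | queues: N=0 E=2 S=0 W=1
Step 4 [EW]: N:wait,E:car2-GO,S:wait,W:car1-GO | queues: N=0 E=1 S=0 W=0
Step 5 [EW]: N:wait,E:car6-GO,S:wait,W:empty | queues: N=0 E=0 S=0 W=0
Car 7 crosses at step 2

2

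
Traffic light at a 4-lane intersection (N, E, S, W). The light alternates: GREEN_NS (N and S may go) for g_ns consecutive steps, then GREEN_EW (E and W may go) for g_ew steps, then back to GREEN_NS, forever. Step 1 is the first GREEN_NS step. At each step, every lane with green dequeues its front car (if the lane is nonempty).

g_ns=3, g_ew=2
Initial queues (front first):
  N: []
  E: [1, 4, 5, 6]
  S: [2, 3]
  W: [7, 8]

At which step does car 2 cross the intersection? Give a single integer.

Step 1 [NS]: N:empty,E:wait,S:car2-GO,W:wait | queues: N=0 E=4 S=1 W=2
Step 2 [NS]: N:empty,E:wait,S:car3-GO,W:wait | queues: N=0 E=4 S=0 W=2
Step 3 [NS]: N:empty,E:wait,S:empty,W:wait | queues: N=0 E=4 S=0 W=2
Step 4 [EW]: N:wait,E:car1-GO,S:wait,W:car7-GO | queues: N=0 E=3 S=0 W=1
Step 5 [EW]: N:wait,E:car4-GO,S:wait,W:car8-GO | queues: N=0 E=2 S=0 W=0
Step 6 [NS]: N:empty,E:wait,S:empty,W:wait | queues: N=0 E=2 S=0 W=0
Step 7 [NS]: N:empty,E:wait,S:empty,W:wait | queues: N=0 E=2 S=0 W=0
Step 8 [NS]: N:empty,E:wait,S:empty,W:wait | queues: N=0 E=2 S=0 W=0
Step 9 [EW]: N:wait,E:car5-GO,S:wait,W:empty | queues: N=0 E=1 S=0 W=0
Step 10 [EW]: N:wait,E:car6-GO,S:wait,W:empty | queues: N=0 E=0 S=0 W=0
Car 2 crosses at step 1

1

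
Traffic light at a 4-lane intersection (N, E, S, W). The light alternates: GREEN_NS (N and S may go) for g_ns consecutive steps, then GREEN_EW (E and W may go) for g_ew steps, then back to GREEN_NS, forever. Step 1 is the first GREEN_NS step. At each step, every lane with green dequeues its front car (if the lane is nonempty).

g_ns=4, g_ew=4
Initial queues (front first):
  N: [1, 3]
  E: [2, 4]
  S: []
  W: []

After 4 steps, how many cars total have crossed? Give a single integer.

Step 1 [NS]: N:car1-GO,E:wait,S:empty,W:wait | queues: N=1 E=2 S=0 W=0
Step 2 [NS]: N:car3-GO,E:wait,S:empty,W:wait | queues: N=0 E=2 S=0 W=0
Step 3 [NS]: N:empty,E:wait,S:empty,W:wait | queues: N=0 E=2 S=0 W=0
Step 4 [NS]: N:empty,E:wait,S:empty,W:wait | queues: N=0 E=2 S=0 W=0
Cars crossed by step 4: 2

Answer: 2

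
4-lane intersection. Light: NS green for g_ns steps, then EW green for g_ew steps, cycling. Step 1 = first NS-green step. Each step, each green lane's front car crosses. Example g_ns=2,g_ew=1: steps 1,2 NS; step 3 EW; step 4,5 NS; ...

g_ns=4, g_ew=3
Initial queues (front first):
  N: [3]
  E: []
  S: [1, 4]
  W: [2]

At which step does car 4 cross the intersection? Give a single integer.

Step 1 [NS]: N:car3-GO,E:wait,S:car1-GO,W:wait | queues: N=0 E=0 S=1 W=1
Step 2 [NS]: N:empty,E:wait,S:car4-GO,W:wait | queues: N=0 E=0 S=0 W=1
Step 3 [NS]: N:empty,E:wait,S:empty,W:wait | queues: N=0 E=0 S=0 W=1
Step 4 [NS]: N:empty,E:wait,S:empty,W:wait | queues: N=0 E=0 S=0 W=1
Step 5 [EW]: N:wait,E:empty,S:wait,W:car2-GO | queues: N=0 E=0 S=0 W=0
Car 4 crosses at step 2

2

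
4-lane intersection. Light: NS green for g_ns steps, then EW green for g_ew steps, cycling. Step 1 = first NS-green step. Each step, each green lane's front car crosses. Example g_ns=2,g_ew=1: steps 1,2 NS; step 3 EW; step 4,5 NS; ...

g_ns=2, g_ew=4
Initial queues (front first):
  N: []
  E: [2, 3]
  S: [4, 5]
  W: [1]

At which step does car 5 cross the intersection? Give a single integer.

Step 1 [NS]: N:empty,E:wait,S:car4-GO,W:wait | queues: N=0 E=2 S=1 W=1
Step 2 [NS]: N:empty,E:wait,S:car5-GO,W:wait | queues: N=0 E=2 S=0 W=1
Step 3 [EW]: N:wait,E:car2-GO,S:wait,W:car1-GO | queues: N=0 E=1 S=0 W=0
Step 4 [EW]: N:wait,E:car3-GO,S:wait,W:empty | queues: N=0 E=0 S=0 W=0
Car 5 crosses at step 2

2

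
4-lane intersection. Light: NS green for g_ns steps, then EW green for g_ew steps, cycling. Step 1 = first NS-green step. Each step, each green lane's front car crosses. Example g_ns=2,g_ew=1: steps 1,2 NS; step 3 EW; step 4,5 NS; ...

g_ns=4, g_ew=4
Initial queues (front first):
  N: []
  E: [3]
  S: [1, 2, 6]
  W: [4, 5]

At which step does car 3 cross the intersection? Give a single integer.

Step 1 [NS]: N:empty,E:wait,S:car1-GO,W:wait | queues: N=0 E=1 S=2 W=2
Step 2 [NS]: N:empty,E:wait,S:car2-GO,W:wait | queues: N=0 E=1 S=1 W=2
Step 3 [NS]: N:empty,E:wait,S:car6-GO,W:wait | queues: N=0 E=1 S=0 W=2
Step 4 [NS]: N:empty,E:wait,S:empty,W:wait | queues: N=0 E=1 S=0 W=2
Step 5 [EW]: N:wait,E:car3-GO,S:wait,W:car4-GO | queues: N=0 E=0 S=0 W=1
Step 6 [EW]: N:wait,E:empty,S:wait,W:car5-GO | queues: N=0 E=0 S=0 W=0
Car 3 crosses at step 5

5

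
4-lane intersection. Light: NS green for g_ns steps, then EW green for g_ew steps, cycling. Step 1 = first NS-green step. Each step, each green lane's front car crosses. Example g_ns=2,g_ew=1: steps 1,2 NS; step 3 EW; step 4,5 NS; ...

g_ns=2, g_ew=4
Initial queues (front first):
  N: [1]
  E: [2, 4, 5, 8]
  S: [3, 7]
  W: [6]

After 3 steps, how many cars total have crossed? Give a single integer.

Answer: 5

Derivation:
Step 1 [NS]: N:car1-GO,E:wait,S:car3-GO,W:wait | queues: N=0 E=4 S=1 W=1
Step 2 [NS]: N:empty,E:wait,S:car7-GO,W:wait | queues: N=0 E=4 S=0 W=1
Step 3 [EW]: N:wait,E:car2-GO,S:wait,W:car6-GO | queues: N=0 E=3 S=0 W=0
Cars crossed by step 3: 5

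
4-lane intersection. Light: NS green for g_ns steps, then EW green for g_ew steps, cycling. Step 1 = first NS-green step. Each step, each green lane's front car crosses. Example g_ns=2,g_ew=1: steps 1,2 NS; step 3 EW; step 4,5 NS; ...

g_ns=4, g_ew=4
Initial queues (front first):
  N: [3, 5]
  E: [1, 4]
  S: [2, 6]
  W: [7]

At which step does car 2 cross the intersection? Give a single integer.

Step 1 [NS]: N:car3-GO,E:wait,S:car2-GO,W:wait | queues: N=1 E=2 S=1 W=1
Step 2 [NS]: N:car5-GO,E:wait,S:car6-GO,W:wait | queues: N=0 E=2 S=0 W=1
Step 3 [NS]: N:empty,E:wait,S:empty,W:wait | queues: N=0 E=2 S=0 W=1
Step 4 [NS]: N:empty,E:wait,S:empty,W:wait | queues: N=0 E=2 S=0 W=1
Step 5 [EW]: N:wait,E:car1-GO,S:wait,W:car7-GO | queues: N=0 E=1 S=0 W=0
Step 6 [EW]: N:wait,E:car4-GO,S:wait,W:empty | queues: N=0 E=0 S=0 W=0
Car 2 crosses at step 1

1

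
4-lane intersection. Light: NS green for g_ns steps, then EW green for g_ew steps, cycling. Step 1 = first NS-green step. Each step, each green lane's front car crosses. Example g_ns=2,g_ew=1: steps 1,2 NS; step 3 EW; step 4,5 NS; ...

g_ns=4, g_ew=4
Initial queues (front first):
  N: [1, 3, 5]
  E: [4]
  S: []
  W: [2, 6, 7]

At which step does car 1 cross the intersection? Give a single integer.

Step 1 [NS]: N:car1-GO,E:wait,S:empty,W:wait | queues: N=2 E=1 S=0 W=3
Step 2 [NS]: N:car3-GO,E:wait,S:empty,W:wait | queues: N=1 E=1 S=0 W=3
Step 3 [NS]: N:car5-GO,E:wait,S:empty,W:wait | queues: N=0 E=1 S=0 W=3
Step 4 [NS]: N:empty,E:wait,S:empty,W:wait | queues: N=0 E=1 S=0 W=3
Step 5 [EW]: N:wait,E:car4-GO,S:wait,W:car2-GO | queues: N=0 E=0 S=0 W=2
Step 6 [EW]: N:wait,E:empty,S:wait,W:car6-GO | queues: N=0 E=0 S=0 W=1
Step 7 [EW]: N:wait,E:empty,S:wait,W:car7-GO | queues: N=0 E=0 S=0 W=0
Car 1 crosses at step 1

1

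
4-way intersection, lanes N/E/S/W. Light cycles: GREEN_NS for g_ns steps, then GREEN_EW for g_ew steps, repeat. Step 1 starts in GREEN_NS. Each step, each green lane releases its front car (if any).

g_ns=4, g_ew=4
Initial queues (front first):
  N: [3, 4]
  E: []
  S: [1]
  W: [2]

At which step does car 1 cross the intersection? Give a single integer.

Step 1 [NS]: N:car3-GO,E:wait,S:car1-GO,W:wait | queues: N=1 E=0 S=0 W=1
Step 2 [NS]: N:car4-GO,E:wait,S:empty,W:wait | queues: N=0 E=0 S=0 W=1
Step 3 [NS]: N:empty,E:wait,S:empty,W:wait | queues: N=0 E=0 S=0 W=1
Step 4 [NS]: N:empty,E:wait,S:empty,W:wait | queues: N=0 E=0 S=0 W=1
Step 5 [EW]: N:wait,E:empty,S:wait,W:car2-GO | queues: N=0 E=0 S=0 W=0
Car 1 crosses at step 1

1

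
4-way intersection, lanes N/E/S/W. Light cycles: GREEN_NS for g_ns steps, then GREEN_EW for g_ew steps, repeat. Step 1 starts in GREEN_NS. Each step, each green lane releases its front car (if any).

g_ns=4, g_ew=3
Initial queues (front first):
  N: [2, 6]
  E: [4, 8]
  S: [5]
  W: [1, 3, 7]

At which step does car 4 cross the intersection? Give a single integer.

Step 1 [NS]: N:car2-GO,E:wait,S:car5-GO,W:wait | queues: N=1 E=2 S=0 W=3
Step 2 [NS]: N:car6-GO,E:wait,S:empty,W:wait | queues: N=0 E=2 S=0 W=3
Step 3 [NS]: N:empty,E:wait,S:empty,W:wait | queues: N=0 E=2 S=0 W=3
Step 4 [NS]: N:empty,E:wait,S:empty,W:wait | queues: N=0 E=2 S=0 W=3
Step 5 [EW]: N:wait,E:car4-GO,S:wait,W:car1-GO | queues: N=0 E=1 S=0 W=2
Step 6 [EW]: N:wait,E:car8-GO,S:wait,W:car3-GO | queues: N=0 E=0 S=0 W=1
Step 7 [EW]: N:wait,E:empty,S:wait,W:car7-GO | queues: N=0 E=0 S=0 W=0
Car 4 crosses at step 5

5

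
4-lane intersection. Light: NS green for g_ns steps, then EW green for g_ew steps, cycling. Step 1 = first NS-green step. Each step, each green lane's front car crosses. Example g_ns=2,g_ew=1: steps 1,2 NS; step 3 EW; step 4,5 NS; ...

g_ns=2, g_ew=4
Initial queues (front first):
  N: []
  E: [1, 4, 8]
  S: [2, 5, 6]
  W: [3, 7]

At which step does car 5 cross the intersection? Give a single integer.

Step 1 [NS]: N:empty,E:wait,S:car2-GO,W:wait | queues: N=0 E=3 S=2 W=2
Step 2 [NS]: N:empty,E:wait,S:car5-GO,W:wait | queues: N=0 E=3 S=1 W=2
Step 3 [EW]: N:wait,E:car1-GO,S:wait,W:car3-GO | queues: N=0 E=2 S=1 W=1
Step 4 [EW]: N:wait,E:car4-GO,S:wait,W:car7-GO | queues: N=0 E=1 S=1 W=0
Step 5 [EW]: N:wait,E:car8-GO,S:wait,W:empty | queues: N=0 E=0 S=1 W=0
Step 6 [EW]: N:wait,E:empty,S:wait,W:empty | queues: N=0 E=0 S=1 W=0
Step 7 [NS]: N:empty,E:wait,S:car6-GO,W:wait | queues: N=0 E=0 S=0 W=0
Car 5 crosses at step 2

2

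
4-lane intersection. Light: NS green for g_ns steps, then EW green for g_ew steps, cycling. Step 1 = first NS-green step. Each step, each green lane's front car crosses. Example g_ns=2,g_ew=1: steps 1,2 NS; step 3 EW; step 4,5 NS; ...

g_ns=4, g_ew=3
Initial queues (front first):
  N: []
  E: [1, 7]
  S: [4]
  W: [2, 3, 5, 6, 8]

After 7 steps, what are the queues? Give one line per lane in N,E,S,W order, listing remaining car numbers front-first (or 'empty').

Step 1 [NS]: N:empty,E:wait,S:car4-GO,W:wait | queues: N=0 E=2 S=0 W=5
Step 2 [NS]: N:empty,E:wait,S:empty,W:wait | queues: N=0 E=2 S=0 W=5
Step 3 [NS]: N:empty,E:wait,S:empty,W:wait | queues: N=0 E=2 S=0 W=5
Step 4 [NS]: N:empty,E:wait,S:empty,W:wait | queues: N=0 E=2 S=0 W=5
Step 5 [EW]: N:wait,E:car1-GO,S:wait,W:car2-GO | queues: N=0 E=1 S=0 W=4
Step 6 [EW]: N:wait,E:car7-GO,S:wait,W:car3-GO | queues: N=0 E=0 S=0 W=3
Step 7 [EW]: N:wait,E:empty,S:wait,W:car5-GO | queues: N=0 E=0 S=0 W=2

N: empty
E: empty
S: empty
W: 6 8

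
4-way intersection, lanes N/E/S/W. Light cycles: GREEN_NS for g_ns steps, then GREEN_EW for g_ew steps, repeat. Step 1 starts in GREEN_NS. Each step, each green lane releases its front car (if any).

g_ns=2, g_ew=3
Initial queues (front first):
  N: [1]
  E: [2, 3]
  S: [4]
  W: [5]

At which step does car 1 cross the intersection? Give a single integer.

Step 1 [NS]: N:car1-GO,E:wait,S:car4-GO,W:wait | queues: N=0 E=2 S=0 W=1
Step 2 [NS]: N:empty,E:wait,S:empty,W:wait | queues: N=0 E=2 S=0 W=1
Step 3 [EW]: N:wait,E:car2-GO,S:wait,W:car5-GO | queues: N=0 E=1 S=0 W=0
Step 4 [EW]: N:wait,E:car3-GO,S:wait,W:empty | queues: N=0 E=0 S=0 W=0
Car 1 crosses at step 1

1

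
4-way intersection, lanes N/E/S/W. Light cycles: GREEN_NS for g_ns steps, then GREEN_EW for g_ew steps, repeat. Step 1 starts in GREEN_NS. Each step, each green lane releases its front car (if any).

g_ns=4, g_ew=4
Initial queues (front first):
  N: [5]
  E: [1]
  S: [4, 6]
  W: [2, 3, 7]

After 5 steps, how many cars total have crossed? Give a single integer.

Step 1 [NS]: N:car5-GO,E:wait,S:car4-GO,W:wait | queues: N=0 E=1 S=1 W=3
Step 2 [NS]: N:empty,E:wait,S:car6-GO,W:wait | queues: N=0 E=1 S=0 W=3
Step 3 [NS]: N:empty,E:wait,S:empty,W:wait | queues: N=0 E=1 S=0 W=3
Step 4 [NS]: N:empty,E:wait,S:empty,W:wait | queues: N=0 E=1 S=0 W=3
Step 5 [EW]: N:wait,E:car1-GO,S:wait,W:car2-GO | queues: N=0 E=0 S=0 W=2
Cars crossed by step 5: 5

Answer: 5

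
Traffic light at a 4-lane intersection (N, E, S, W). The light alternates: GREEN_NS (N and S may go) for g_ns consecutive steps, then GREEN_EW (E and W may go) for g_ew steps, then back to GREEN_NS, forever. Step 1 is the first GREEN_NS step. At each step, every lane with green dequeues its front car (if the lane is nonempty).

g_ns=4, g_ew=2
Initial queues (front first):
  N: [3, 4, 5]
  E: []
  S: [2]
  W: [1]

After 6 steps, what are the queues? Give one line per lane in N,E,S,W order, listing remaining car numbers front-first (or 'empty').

Step 1 [NS]: N:car3-GO,E:wait,S:car2-GO,W:wait | queues: N=2 E=0 S=0 W=1
Step 2 [NS]: N:car4-GO,E:wait,S:empty,W:wait | queues: N=1 E=0 S=0 W=1
Step 3 [NS]: N:car5-GO,E:wait,S:empty,W:wait | queues: N=0 E=0 S=0 W=1
Step 4 [NS]: N:empty,E:wait,S:empty,W:wait | queues: N=0 E=0 S=0 W=1
Step 5 [EW]: N:wait,E:empty,S:wait,W:car1-GO | queues: N=0 E=0 S=0 W=0

N: empty
E: empty
S: empty
W: empty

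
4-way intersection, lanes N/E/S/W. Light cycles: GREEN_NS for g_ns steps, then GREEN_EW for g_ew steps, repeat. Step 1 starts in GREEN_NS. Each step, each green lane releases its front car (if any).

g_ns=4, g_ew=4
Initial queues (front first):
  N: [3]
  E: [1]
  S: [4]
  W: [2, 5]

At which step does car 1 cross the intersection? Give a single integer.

Step 1 [NS]: N:car3-GO,E:wait,S:car4-GO,W:wait | queues: N=0 E=1 S=0 W=2
Step 2 [NS]: N:empty,E:wait,S:empty,W:wait | queues: N=0 E=1 S=0 W=2
Step 3 [NS]: N:empty,E:wait,S:empty,W:wait | queues: N=0 E=1 S=0 W=2
Step 4 [NS]: N:empty,E:wait,S:empty,W:wait | queues: N=0 E=1 S=0 W=2
Step 5 [EW]: N:wait,E:car1-GO,S:wait,W:car2-GO | queues: N=0 E=0 S=0 W=1
Step 6 [EW]: N:wait,E:empty,S:wait,W:car5-GO | queues: N=0 E=0 S=0 W=0
Car 1 crosses at step 5

5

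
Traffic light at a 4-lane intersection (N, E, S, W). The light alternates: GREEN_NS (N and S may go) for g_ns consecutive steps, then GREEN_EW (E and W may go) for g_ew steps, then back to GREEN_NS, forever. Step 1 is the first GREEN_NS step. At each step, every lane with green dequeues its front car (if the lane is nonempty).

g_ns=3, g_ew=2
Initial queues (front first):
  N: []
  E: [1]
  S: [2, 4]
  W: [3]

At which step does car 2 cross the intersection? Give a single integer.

Step 1 [NS]: N:empty,E:wait,S:car2-GO,W:wait | queues: N=0 E=1 S=1 W=1
Step 2 [NS]: N:empty,E:wait,S:car4-GO,W:wait | queues: N=0 E=1 S=0 W=1
Step 3 [NS]: N:empty,E:wait,S:empty,W:wait | queues: N=0 E=1 S=0 W=1
Step 4 [EW]: N:wait,E:car1-GO,S:wait,W:car3-GO | queues: N=0 E=0 S=0 W=0
Car 2 crosses at step 1

1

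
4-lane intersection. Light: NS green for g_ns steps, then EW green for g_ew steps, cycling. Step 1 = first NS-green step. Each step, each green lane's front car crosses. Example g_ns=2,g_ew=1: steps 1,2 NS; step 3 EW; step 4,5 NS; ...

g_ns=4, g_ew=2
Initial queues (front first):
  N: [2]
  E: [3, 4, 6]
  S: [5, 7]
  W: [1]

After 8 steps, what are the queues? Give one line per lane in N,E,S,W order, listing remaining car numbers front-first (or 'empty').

Step 1 [NS]: N:car2-GO,E:wait,S:car5-GO,W:wait | queues: N=0 E=3 S=1 W=1
Step 2 [NS]: N:empty,E:wait,S:car7-GO,W:wait | queues: N=0 E=3 S=0 W=1
Step 3 [NS]: N:empty,E:wait,S:empty,W:wait | queues: N=0 E=3 S=0 W=1
Step 4 [NS]: N:empty,E:wait,S:empty,W:wait | queues: N=0 E=3 S=0 W=1
Step 5 [EW]: N:wait,E:car3-GO,S:wait,W:car1-GO | queues: N=0 E=2 S=0 W=0
Step 6 [EW]: N:wait,E:car4-GO,S:wait,W:empty | queues: N=0 E=1 S=0 W=0
Step 7 [NS]: N:empty,E:wait,S:empty,W:wait | queues: N=0 E=1 S=0 W=0
Step 8 [NS]: N:empty,E:wait,S:empty,W:wait | queues: N=0 E=1 S=0 W=0

N: empty
E: 6
S: empty
W: empty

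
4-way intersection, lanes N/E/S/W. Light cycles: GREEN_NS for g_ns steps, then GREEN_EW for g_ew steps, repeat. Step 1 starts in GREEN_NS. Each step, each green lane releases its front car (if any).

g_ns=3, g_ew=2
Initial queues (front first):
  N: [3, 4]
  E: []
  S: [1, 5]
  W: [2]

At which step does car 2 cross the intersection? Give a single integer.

Step 1 [NS]: N:car3-GO,E:wait,S:car1-GO,W:wait | queues: N=1 E=0 S=1 W=1
Step 2 [NS]: N:car4-GO,E:wait,S:car5-GO,W:wait | queues: N=0 E=0 S=0 W=1
Step 3 [NS]: N:empty,E:wait,S:empty,W:wait | queues: N=0 E=0 S=0 W=1
Step 4 [EW]: N:wait,E:empty,S:wait,W:car2-GO | queues: N=0 E=0 S=0 W=0
Car 2 crosses at step 4

4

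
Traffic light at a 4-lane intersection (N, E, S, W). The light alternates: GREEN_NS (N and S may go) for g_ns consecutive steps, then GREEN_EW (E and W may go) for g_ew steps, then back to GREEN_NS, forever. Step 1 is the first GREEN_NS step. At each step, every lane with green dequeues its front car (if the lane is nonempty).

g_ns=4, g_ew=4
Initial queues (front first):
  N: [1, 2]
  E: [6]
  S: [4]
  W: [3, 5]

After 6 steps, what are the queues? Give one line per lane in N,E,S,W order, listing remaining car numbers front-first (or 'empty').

Step 1 [NS]: N:car1-GO,E:wait,S:car4-GO,W:wait | queues: N=1 E=1 S=0 W=2
Step 2 [NS]: N:car2-GO,E:wait,S:empty,W:wait | queues: N=0 E=1 S=0 W=2
Step 3 [NS]: N:empty,E:wait,S:empty,W:wait | queues: N=0 E=1 S=0 W=2
Step 4 [NS]: N:empty,E:wait,S:empty,W:wait | queues: N=0 E=1 S=0 W=2
Step 5 [EW]: N:wait,E:car6-GO,S:wait,W:car3-GO | queues: N=0 E=0 S=0 W=1
Step 6 [EW]: N:wait,E:empty,S:wait,W:car5-GO | queues: N=0 E=0 S=0 W=0

N: empty
E: empty
S: empty
W: empty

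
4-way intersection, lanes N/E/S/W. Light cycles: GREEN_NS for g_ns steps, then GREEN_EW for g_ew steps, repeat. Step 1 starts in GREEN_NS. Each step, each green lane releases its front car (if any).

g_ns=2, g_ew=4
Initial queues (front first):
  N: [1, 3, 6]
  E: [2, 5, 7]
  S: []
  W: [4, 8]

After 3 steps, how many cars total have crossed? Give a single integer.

Answer: 4

Derivation:
Step 1 [NS]: N:car1-GO,E:wait,S:empty,W:wait | queues: N=2 E=3 S=0 W=2
Step 2 [NS]: N:car3-GO,E:wait,S:empty,W:wait | queues: N=1 E=3 S=0 W=2
Step 3 [EW]: N:wait,E:car2-GO,S:wait,W:car4-GO | queues: N=1 E=2 S=0 W=1
Cars crossed by step 3: 4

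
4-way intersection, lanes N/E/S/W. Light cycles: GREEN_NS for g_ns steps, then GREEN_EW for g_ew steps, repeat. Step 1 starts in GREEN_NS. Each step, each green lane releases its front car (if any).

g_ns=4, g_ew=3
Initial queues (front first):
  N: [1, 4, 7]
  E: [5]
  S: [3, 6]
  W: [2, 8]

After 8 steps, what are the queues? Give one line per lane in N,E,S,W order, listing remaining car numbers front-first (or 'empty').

Step 1 [NS]: N:car1-GO,E:wait,S:car3-GO,W:wait | queues: N=2 E=1 S=1 W=2
Step 2 [NS]: N:car4-GO,E:wait,S:car6-GO,W:wait | queues: N=1 E=1 S=0 W=2
Step 3 [NS]: N:car7-GO,E:wait,S:empty,W:wait | queues: N=0 E=1 S=0 W=2
Step 4 [NS]: N:empty,E:wait,S:empty,W:wait | queues: N=0 E=1 S=0 W=2
Step 5 [EW]: N:wait,E:car5-GO,S:wait,W:car2-GO | queues: N=0 E=0 S=0 W=1
Step 6 [EW]: N:wait,E:empty,S:wait,W:car8-GO | queues: N=0 E=0 S=0 W=0

N: empty
E: empty
S: empty
W: empty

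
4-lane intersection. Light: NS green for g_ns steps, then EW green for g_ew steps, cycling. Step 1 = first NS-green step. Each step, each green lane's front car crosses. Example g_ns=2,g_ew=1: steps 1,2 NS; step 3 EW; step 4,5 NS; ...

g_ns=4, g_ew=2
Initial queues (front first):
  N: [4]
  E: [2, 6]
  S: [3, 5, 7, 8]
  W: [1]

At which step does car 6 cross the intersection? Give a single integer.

Step 1 [NS]: N:car4-GO,E:wait,S:car3-GO,W:wait | queues: N=0 E=2 S=3 W=1
Step 2 [NS]: N:empty,E:wait,S:car5-GO,W:wait | queues: N=0 E=2 S=2 W=1
Step 3 [NS]: N:empty,E:wait,S:car7-GO,W:wait | queues: N=0 E=2 S=1 W=1
Step 4 [NS]: N:empty,E:wait,S:car8-GO,W:wait | queues: N=0 E=2 S=0 W=1
Step 5 [EW]: N:wait,E:car2-GO,S:wait,W:car1-GO | queues: N=0 E=1 S=0 W=0
Step 6 [EW]: N:wait,E:car6-GO,S:wait,W:empty | queues: N=0 E=0 S=0 W=0
Car 6 crosses at step 6

6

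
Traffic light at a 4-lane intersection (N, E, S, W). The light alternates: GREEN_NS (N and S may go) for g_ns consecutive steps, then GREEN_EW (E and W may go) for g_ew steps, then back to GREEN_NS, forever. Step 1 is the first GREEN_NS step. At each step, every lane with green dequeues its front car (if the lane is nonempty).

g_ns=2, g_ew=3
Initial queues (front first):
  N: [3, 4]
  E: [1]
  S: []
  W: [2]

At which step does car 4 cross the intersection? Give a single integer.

Step 1 [NS]: N:car3-GO,E:wait,S:empty,W:wait | queues: N=1 E=1 S=0 W=1
Step 2 [NS]: N:car4-GO,E:wait,S:empty,W:wait | queues: N=0 E=1 S=0 W=1
Step 3 [EW]: N:wait,E:car1-GO,S:wait,W:car2-GO | queues: N=0 E=0 S=0 W=0
Car 4 crosses at step 2

2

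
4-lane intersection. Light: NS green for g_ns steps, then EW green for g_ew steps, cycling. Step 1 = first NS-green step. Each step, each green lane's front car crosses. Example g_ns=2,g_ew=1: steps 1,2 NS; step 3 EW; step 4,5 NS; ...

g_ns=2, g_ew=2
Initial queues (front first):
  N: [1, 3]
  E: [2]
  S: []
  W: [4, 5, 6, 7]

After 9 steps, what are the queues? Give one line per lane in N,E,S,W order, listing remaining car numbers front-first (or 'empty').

Step 1 [NS]: N:car1-GO,E:wait,S:empty,W:wait | queues: N=1 E=1 S=0 W=4
Step 2 [NS]: N:car3-GO,E:wait,S:empty,W:wait | queues: N=0 E=1 S=0 W=4
Step 3 [EW]: N:wait,E:car2-GO,S:wait,W:car4-GO | queues: N=0 E=0 S=0 W=3
Step 4 [EW]: N:wait,E:empty,S:wait,W:car5-GO | queues: N=0 E=0 S=0 W=2
Step 5 [NS]: N:empty,E:wait,S:empty,W:wait | queues: N=0 E=0 S=0 W=2
Step 6 [NS]: N:empty,E:wait,S:empty,W:wait | queues: N=0 E=0 S=0 W=2
Step 7 [EW]: N:wait,E:empty,S:wait,W:car6-GO | queues: N=0 E=0 S=0 W=1
Step 8 [EW]: N:wait,E:empty,S:wait,W:car7-GO | queues: N=0 E=0 S=0 W=0

N: empty
E: empty
S: empty
W: empty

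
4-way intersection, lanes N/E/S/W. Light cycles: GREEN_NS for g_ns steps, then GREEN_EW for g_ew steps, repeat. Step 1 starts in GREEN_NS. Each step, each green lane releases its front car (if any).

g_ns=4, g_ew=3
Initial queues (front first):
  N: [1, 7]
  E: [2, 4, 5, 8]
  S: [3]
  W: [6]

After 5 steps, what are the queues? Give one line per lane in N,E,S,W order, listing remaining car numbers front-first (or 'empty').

Step 1 [NS]: N:car1-GO,E:wait,S:car3-GO,W:wait | queues: N=1 E=4 S=0 W=1
Step 2 [NS]: N:car7-GO,E:wait,S:empty,W:wait | queues: N=0 E=4 S=0 W=1
Step 3 [NS]: N:empty,E:wait,S:empty,W:wait | queues: N=0 E=4 S=0 W=1
Step 4 [NS]: N:empty,E:wait,S:empty,W:wait | queues: N=0 E=4 S=0 W=1
Step 5 [EW]: N:wait,E:car2-GO,S:wait,W:car6-GO | queues: N=0 E=3 S=0 W=0

N: empty
E: 4 5 8
S: empty
W: empty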